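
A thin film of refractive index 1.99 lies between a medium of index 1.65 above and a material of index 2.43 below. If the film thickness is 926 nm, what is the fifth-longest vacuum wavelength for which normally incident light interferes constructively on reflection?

Ray reflecting at the top interface goes from n = 1.65 toward n = 1.99: a half-wave phase shift.
Ray reflecting at the bottom interface goes from n = 1.99 toward n = 2.43: a half-wave phase shift.
Zero or two π shifts → no net half-wave offset.
For bright reflection here: 2 n t = m λ.
λ = 2 n t / m. The fifth-longest wavelength is m = 5: λ = 2 × 1.99 × 926 / 5.00 = 737 nm.

737 nm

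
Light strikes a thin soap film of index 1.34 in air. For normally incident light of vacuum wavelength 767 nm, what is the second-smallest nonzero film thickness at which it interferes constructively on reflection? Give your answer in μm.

At the upper boundary (n = 1.0 to n = 1.34) the reflected ray undergoes a half-wave phase shift.
Bottom surface (1.34 → 1.0): reflection off a lower-index medium gives no phase shift.
Exactly one π shift → a net half-wave offset.
So the condition for constructive reflection is 2 n t = (m + ½) λ.
The second-smallest nonzero thickness corresponds to m = 1: t = (m + ½) λ / (2 n) = 1.50 × 767 / (2 × 1.34) = 429 nm.

0.429 μm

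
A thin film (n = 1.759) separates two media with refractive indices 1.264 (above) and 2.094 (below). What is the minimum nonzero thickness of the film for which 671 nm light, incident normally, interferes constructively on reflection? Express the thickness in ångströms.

At the upper boundary (n = 1.264 to n = 1.759) the reflected ray undergoes a half-wave phase shift.
Ray reflecting at the bottom interface goes from n = 1.759 toward n = 2.094: a half-wave phase shift.
Zero or two π shifts → no net half-wave offset.
So the condition for constructive reflection is 2 n t = m λ.
Minimum nonzero at m = 1: t = λ / (2 n) = 671 / (2 × 1.759) = 191 nm.

1907 Å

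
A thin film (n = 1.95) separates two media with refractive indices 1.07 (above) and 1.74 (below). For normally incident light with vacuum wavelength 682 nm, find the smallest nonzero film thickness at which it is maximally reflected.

At the upper boundary (n = 1.07 to n = 1.95) the reflected ray undergoes a half-wave phase shift.
Ray reflecting at the bottom interface goes from n = 1.95 toward n = 1.74: no phase shift.
The two reflections differ by half a wavelength.
With one net inversion, constructive interference in reflection requires 2 n t = (m + ½) λ.
Minimum at m = 0: t = λ / (4 n) = 682 / (4 × 1.95) = 87.4 nm.

87.4 nm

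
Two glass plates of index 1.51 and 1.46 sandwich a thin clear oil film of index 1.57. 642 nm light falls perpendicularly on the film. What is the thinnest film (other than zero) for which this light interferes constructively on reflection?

102 nm

Ray reflecting at the top interface goes from n = 1.51 toward n = 1.57: a half-wave phase shift.
Ray reflecting at the bottom interface goes from n = 1.57 toward n = 1.46: no phase shift.
The two reflections differ by half a wavelength.
With one net inversion, constructive interference in reflection requires 2 n t = (m + ½) λ.
Minimum at m = 0: t = λ / (4 n) = 642 / (4 × 1.57) = 102 nm.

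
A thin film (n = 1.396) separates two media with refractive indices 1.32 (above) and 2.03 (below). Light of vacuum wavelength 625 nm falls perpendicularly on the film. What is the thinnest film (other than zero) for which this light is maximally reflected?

224 nm

Top surface (1.32 → 1.396): reflection off a higher-index medium gives a half-wave phase shift.
Ray reflecting at the bottom interface goes from n = 1.396 toward n = 2.03: a half-wave phase shift.
Net: no relative phase inversion (both shifts match).
For bright reflection here: 2 n t = m λ.
Minimum nonzero at m = 1: t = λ / (2 n) = 625 / (2 × 1.396) = 224 nm.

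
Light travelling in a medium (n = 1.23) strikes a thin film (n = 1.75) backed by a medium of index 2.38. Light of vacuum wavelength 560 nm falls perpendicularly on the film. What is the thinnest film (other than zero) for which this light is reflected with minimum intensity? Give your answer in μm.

0.0800 μm

At the upper boundary (n = 1.23 to n = 1.75) the reflected ray undergoes a half-wave phase shift.
At the lower boundary (n = 1.75 to n = 2.38) the reflected ray undergoes a half-wave phase shift.
The two reflections carry the same phase change, so no net offset.
With no net inversion, destructive interference in reflection requires 2 n t = (m + ½) λ.
Minimum at m = 0: t = λ / (4 n) = 560 / (4 × 1.75) = 80.0 nm.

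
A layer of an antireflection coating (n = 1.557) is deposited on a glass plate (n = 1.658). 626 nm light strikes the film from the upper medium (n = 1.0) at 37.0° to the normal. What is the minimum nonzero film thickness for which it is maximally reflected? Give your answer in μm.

0.218 μm

Top surface (1.0 → 1.557): reflection off a higher-index medium gives a half-wave phase shift.
Bottom surface (1.557 → 1.658): reflection off a higher-index medium gives a half-wave phase shift.
Net: no relative phase inversion (both shifts match).
With no net inversion, constructive interference in reflection requires 2 n t cos θ_r = m λ.
Snell's law: 1.0 sin 37.0° = 1.557 sin θ_r → sin θ_r = 0.387, cos θ_r = 0.922.
Minimum nonzero at m = 1: t = λ / (2 n cos θ_r) = 626 / (2 × 1.557 × 0.922) = 218 nm.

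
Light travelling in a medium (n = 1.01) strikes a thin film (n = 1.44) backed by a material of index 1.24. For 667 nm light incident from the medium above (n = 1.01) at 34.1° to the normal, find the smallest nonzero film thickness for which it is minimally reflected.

At the upper boundary (n = 1.01 to n = 1.44) the reflected ray undergoes a half-wave phase shift.
At the lower boundary (n = 1.44 to n = 1.24) the reflected ray undergoes no phase shift.
The two reflections differ by half a wavelength.
So the condition for destructive reflection is 2 n t cos θ_r = m λ.
Snell's law: 1.01 sin 34.1° = 1.44 sin θ_r → sin θ_r = 0.393, cos θ_r = 0.919.
Minimum nonzero at m = 1: t = λ / (2 n cos θ_r) = 667 / (2 × 1.44 × 0.919) = 252 nm.

252 nm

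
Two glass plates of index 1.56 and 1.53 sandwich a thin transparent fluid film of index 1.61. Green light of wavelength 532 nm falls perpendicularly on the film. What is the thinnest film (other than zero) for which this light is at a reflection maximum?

At the upper boundary (n = 1.56 to n = 1.61) the reflected ray undergoes a half-wave phase shift.
At the lower boundary (n = 1.61 to n = 1.53) the reflected ray undergoes no phase shift.
Exactly one π shift → a net half-wave offset.
For strong reflection here: 2 n t = (m + ½) λ.
Minimum at m = 0: t = λ / (4 n) = 532 / (4 × 1.61) = 82.6 nm.

82.6 nm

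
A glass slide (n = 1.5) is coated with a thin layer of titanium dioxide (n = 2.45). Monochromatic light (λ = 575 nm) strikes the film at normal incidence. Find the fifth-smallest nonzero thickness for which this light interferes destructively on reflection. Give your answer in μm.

0.587 μm

Ray reflecting at the top interface goes from n = 1.0 toward n = 2.45: a half-wave phase shift.
At the lower boundary (n = 2.45 to n = 1.5) the reflected ray undergoes no phase shift.
Exactly one π shift → a net half-wave offset.
For dark reflection here: 2 n t = m λ.
The fifth-smallest nonzero thickness corresponds to m = 5: t = m λ / (2 n) = 5.00 × 575 / (2 × 2.45) = 587 nm.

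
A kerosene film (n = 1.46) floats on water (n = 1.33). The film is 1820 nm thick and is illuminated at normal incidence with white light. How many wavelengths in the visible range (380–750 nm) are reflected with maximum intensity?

Ray reflecting at the top interface goes from n = 1.0 toward n = 1.46: a half-wave phase shift.
Ray reflecting at the bottom interface goes from n = 1.46 toward n = 1.33: no phase shift.
Net: one phase inversion between the two reflected rays.
With one net inversion, constructive interference in reflection requires 2 n t = (m + ½) λ.
λ = 2 n t / (m + ½) = 5314 / (m + ½) nm.
m=6: 818 nm (IR); m=7: 709 nm (visible); m=8: 625 nm (visible); m=9: 559 nm (visible); m=10: 506 nm (visible); m=11: 462 nm (visible); m=12: 425 nm (visible); m=13: 394 nm (visible); m=14: 367 nm (UV).

7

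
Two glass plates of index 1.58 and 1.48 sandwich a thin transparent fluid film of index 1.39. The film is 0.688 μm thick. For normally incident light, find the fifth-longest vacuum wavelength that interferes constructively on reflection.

Top surface (1.58 → 1.39): reflection off a lower-index medium gives no phase shift.
Bottom surface (1.39 → 1.48): reflection off a higher-index medium gives a half-wave phase shift.
Net: one phase inversion between the two reflected rays.
For strong reflection here: 2 n t = (m + ½) λ.
λ = 2 n t / (m + ½). The fifth-longest wavelength is m = 4: λ = 2 × 1.39 × 688 / 4.50 = 425 nm.

425 nm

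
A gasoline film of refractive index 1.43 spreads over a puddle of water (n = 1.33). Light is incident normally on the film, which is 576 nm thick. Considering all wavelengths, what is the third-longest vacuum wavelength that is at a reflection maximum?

659 nm

Top surface (1.0 → 1.43): reflection off a higher-index medium gives a half-wave phase shift.
Ray reflecting at the bottom interface goes from n = 1.43 toward n = 1.33: no phase shift.
Net: one phase inversion between the two reflected rays.
So the condition for constructive reflection is 2 n t = (m + ½) λ.
λ = 2 n t / (m + ½). The third-longest wavelength is m = 2: λ = 2 × 1.43 × 576 / 2.50 = 659 nm.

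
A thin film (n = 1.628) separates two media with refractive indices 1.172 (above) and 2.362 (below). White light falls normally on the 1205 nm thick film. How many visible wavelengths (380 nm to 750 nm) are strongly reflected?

At the upper boundary (n = 1.172 to n = 1.628) the reflected ray undergoes a half-wave phase shift.
At the lower boundary (n = 1.628 to n = 2.362) the reflected ray undergoes a half-wave phase shift.
Net: no relative phase inversion (both shifts match).
With no net inversion, constructive interference in reflection requires 2 n t = m λ.
λ = 2 n t / m = 3923 / m nm.
m=5: 785 nm (IR); m=6: 654 nm (visible); m=7: 560 nm (visible); m=8: 490 nm (visible); m=9: 436 nm (visible); m=10: 392 nm (visible); m=11: 357 nm (UV).

5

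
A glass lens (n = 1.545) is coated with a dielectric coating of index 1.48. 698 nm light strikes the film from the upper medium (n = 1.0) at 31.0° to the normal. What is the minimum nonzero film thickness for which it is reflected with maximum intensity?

Top surface (1.0 → 1.48): reflection off a higher-index medium gives a half-wave phase shift.
Ray reflecting at the bottom interface goes from n = 1.48 toward n = 1.545: a half-wave phase shift.
Net: no relative phase inversion (both shifts match).
With no net inversion, constructive interference in reflection requires 2 n t cos θ_r = m λ.
Snell's law: 1.0 sin 31.0° = 1.48 sin θ_r → sin θ_r = 0.348, cos θ_r = 0.937.
Minimum nonzero at m = 1: t = λ / (2 n cos θ_r) = 698 / (2 × 1.48 × 0.937) = 252 nm.

252 nm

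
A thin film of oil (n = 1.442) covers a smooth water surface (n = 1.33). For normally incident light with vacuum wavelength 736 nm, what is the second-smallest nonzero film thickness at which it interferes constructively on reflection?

Ray reflecting at the top interface goes from n = 1.0 toward n = 1.442: a half-wave phase shift.
Bottom surface (1.442 → 1.33): reflection off a lower-index medium gives no phase shift.
The two reflections differ by half a wavelength.
For bright reflection here: 2 n t = (m + ½) λ.
The second-smallest nonzero thickness corresponds to m = 1: t = (m + ½) λ / (2 n) = 1.50 × 736 / (2 × 1.442) = 383 nm.

383 nm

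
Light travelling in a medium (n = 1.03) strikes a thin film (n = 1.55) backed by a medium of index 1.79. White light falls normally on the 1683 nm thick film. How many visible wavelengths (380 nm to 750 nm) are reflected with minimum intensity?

Ray reflecting at the top interface goes from n = 1.03 toward n = 1.55: a half-wave phase shift.
Ray reflecting at the bottom interface goes from n = 1.55 toward n = 1.79: a half-wave phase shift.
Net: no relative phase inversion (both shifts match).
So the condition for destructive reflection is 2 n t = (m + ½) λ.
λ = 2 n t / (m + ½) = 5217 / (m + ½) nm.
m=6: 803 nm (IR); m=7: 696 nm (visible); m=8: 614 nm (visible); m=9: 549 nm (visible); m=10: 497 nm (visible); m=11: 454 nm (visible); m=12: 417 nm (visible); m=13: 386 nm (visible); m=14: 360 nm (UV).

7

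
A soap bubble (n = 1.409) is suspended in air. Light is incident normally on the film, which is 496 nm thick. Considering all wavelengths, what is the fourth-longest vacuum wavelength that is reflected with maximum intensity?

At the upper boundary (n = 1.0 to n = 1.409) the reflected ray undergoes a half-wave phase shift.
At the lower boundary (n = 1.409 to n = 1.0) the reflected ray undergoes no phase shift.
The two reflections differ by half a wavelength.
For strong reflection here: 2 n t = (m + ½) λ.
λ = 2 n t / (m + ½). The fourth-longest wavelength is m = 3: λ = 2 × 1.409 × 496 / 3.50 = 399 nm.

399 nm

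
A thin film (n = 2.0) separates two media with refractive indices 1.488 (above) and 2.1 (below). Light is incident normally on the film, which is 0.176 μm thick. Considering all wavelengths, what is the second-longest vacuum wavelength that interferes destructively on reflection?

469 nm

Ray reflecting at the top interface goes from n = 1.488 toward n = 2.0: a half-wave phase shift.
Bottom surface (2.0 → 2.1): reflection off a higher-index medium gives a half-wave phase shift.
Net: no relative phase inversion (both shifts match).
For minimum reflection here: 2 n t = (m + ½) λ.
λ = 2 n t / (m + ½). The second-longest wavelength is m = 1: λ = 2 × 2.0 × 176 / 1.50 = 469 nm.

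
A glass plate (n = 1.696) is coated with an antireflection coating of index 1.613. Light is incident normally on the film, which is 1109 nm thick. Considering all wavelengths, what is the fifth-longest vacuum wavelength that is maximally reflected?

Ray reflecting at the top interface goes from n = 1.0 toward n = 1.613: a half-wave phase shift.
Bottom surface (1.613 → 1.696): reflection off a higher-index medium gives a half-wave phase shift.
Zero or two π shifts → no net half-wave offset.
For strong reflection here: 2 n t = m λ.
λ = 2 n t / m. The fifth-longest wavelength is m = 5: λ = 2 × 1.613 × 1109 / 5.00 = 716 nm.

716 nm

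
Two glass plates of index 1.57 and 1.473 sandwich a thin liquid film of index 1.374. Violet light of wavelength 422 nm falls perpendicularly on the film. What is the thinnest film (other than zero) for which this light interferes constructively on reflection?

Top surface (1.57 → 1.374): reflection off a lower-index medium gives no phase shift.
At the lower boundary (n = 1.374 to n = 1.473) the reflected ray undergoes a half-wave phase shift.
The two reflections differ by half a wavelength.
So the condition for constructive reflection is 2 n t = (m + ½) λ.
Minimum at m = 0: t = λ / (4 n) = 422 / (4 × 1.374) = 76.8 nm.

76.8 nm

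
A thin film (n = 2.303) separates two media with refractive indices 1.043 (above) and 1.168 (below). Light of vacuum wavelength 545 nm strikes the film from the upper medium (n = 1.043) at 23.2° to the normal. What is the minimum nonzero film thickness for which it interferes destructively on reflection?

At the upper boundary (n = 1.043 to n = 2.303) the reflected ray undergoes a half-wave phase shift.
At the lower boundary (n = 2.303 to n = 1.168) the reflected ray undergoes no phase shift.
Net: one phase inversion between the two reflected rays.
So the condition for destructive reflection is 2 n t cos θ_r = m λ.
Snell's law: 1.043 sin 23.2° = 2.303 sin θ_r → sin θ_r = 0.178, cos θ_r = 0.984.
Minimum nonzero at m = 1: t = λ / (2 n cos θ_r) = 545 / (2 × 2.303 × 0.984) = 120 nm.

120 nm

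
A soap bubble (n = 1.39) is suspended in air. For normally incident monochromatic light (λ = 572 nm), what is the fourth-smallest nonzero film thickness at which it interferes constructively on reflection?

Top surface (1.0 → 1.39): reflection off a higher-index medium gives a half-wave phase shift.
Bottom surface (1.39 → 1.0): reflection off a lower-index medium gives no phase shift.
The two reflections differ by half a wavelength.
With one net inversion, constructive interference in reflection requires 2 n t = (m + ½) λ.
The fourth-smallest nonzero thickness corresponds to m = 3: t = (m + ½) λ / (2 n) = 3.50 × 572 / (2 × 1.39) = 720 nm.

720 nm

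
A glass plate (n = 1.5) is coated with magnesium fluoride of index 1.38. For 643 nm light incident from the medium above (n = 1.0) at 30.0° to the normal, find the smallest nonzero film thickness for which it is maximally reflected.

At the upper boundary (n = 1.0 to n = 1.38) the reflected ray undergoes a half-wave phase shift.
Bottom surface (1.38 → 1.5): reflection off a higher-index medium gives a half-wave phase shift.
The two reflections carry the same phase change, so no net offset.
For maximum reflection here: 2 n t cos θ_r = m λ.
Snell's law: 1.0 sin 30.0° = 1.38 sin θ_r → sin θ_r = 0.362, cos θ_r = 0.932.
Minimum nonzero at m = 1: t = λ / (2 n cos θ_r) = 643 / (2 × 1.38 × 0.932) = 250 nm.

250 nm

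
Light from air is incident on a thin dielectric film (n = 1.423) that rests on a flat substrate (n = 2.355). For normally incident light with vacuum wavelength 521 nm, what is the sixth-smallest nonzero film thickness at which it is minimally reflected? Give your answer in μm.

At the upper boundary (n = 1.0 to n = 1.423) the reflected ray undergoes a half-wave phase shift.
Ray reflecting at the bottom interface goes from n = 1.423 toward n = 2.355: a half-wave phase shift.
Net: no relative phase inversion (both shifts match).
For dark reflection here: 2 n t = (m + ½) λ.
The sixth-smallest nonzero thickness corresponds to m = 5: t = (m + ½) λ / (2 n) = 5.50 × 521 / (2 × 1.423) = 1007 nm.

1.01 μm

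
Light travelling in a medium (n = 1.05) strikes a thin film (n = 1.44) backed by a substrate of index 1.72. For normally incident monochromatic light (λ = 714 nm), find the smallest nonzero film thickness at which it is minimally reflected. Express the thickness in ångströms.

At the upper boundary (n = 1.05 to n = 1.44) the reflected ray undergoes a half-wave phase shift.
At the lower boundary (n = 1.44 to n = 1.72) the reflected ray undergoes a half-wave phase shift.
Zero or two π shifts → no net half-wave offset.
So the condition for destructive reflection is 2 n t = (m + ½) λ.
Minimum at m = 0: t = λ / (4 n) = 714 / (4 × 1.44) = 124 nm.

1240 Å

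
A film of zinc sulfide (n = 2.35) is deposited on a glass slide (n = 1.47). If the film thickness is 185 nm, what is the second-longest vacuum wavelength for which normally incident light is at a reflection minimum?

Top surface (1.0 → 2.35): reflection off a higher-index medium gives a half-wave phase shift.
Bottom surface (2.35 → 1.47): reflection off a lower-index medium gives no phase shift.
Exactly one π shift → a net half-wave offset.
So the condition for destructive reflection is 2 n t = m λ.
λ = 2 n t / m. The second-longest wavelength is m = 2: λ = 2 × 2.35 × 185 / 2.00 = 435 nm.

435 nm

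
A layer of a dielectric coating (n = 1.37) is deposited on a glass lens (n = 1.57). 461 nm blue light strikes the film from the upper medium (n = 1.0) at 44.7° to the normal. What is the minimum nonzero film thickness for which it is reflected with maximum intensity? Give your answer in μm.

0.196 μm

At the upper boundary (n = 1.0 to n = 1.37) the reflected ray undergoes a half-wave phase shift.
Bottom surface (1.37 → 1.57): reflection off a higher-index medium gives a half-wave phase shift.
Zero or two π shifts → no net half-wave offset.
For maximum reflection here: 2 n t cos θ_r = m λ.
Snell's law: 1.0 sin 44.7° = 1.37 sin θ_r → sin θ_r = 0.513, cos θ_r = 0.858.
Minimum nonzero at m = 1: t = λ / (2 n cos θ_r) = 461 / (2 × 1.37 × 0.858) = 196 nm.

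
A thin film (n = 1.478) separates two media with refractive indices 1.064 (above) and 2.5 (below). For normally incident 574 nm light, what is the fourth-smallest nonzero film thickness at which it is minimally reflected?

Ray reflecting at the top interface goes from n = 1.064 toward n = 1.478: a half-wave phase shift.
Ray reflecting at the bottom interface goes from n = 1.478 toward n = 2.5: a half-wave phase shift.
The two reflections carry the same phase change, so no net offset.
So the condition for destructive reflection is 2 n t = (m + ½) λ.
The fourth-smallest nonzero thickness corresponds to m = 3: t = (m + ½) λ / (2 n) = 3.50 × 574 / (2 × 1.478) = 680 nm.

680 nm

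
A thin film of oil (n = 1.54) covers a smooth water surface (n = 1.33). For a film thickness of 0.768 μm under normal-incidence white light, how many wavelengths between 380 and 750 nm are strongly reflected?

3

Ray reflecting at the top interface goes from n = 1.0 toward n = 1.54: a half-wave phase shift.
Bottom surface (1.54 → 1.33): reflection off a lower-index medium gives no phase shift.
The two reflections differ by half a wavelength.
For strong reflection here: 2 n t = (m + ½) λ.
λ = 2 n t / (m + ½) = 2365 / (m + ½) nm.
m=2: 946 nm (IR); m=3: 676 nm (visible); m=4: 526 nm (visible); m=5: 430 nm (visible); m=6: 364 nm (UV).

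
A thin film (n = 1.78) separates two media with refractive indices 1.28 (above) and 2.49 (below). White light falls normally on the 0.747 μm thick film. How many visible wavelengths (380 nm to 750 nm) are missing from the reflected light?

At the upper boundary (n = 1.28 to n = 1.78) the reflected ray undergoes a half-wave phase shift.
Bottom surface (1.78 → 2.49): reflection off a higher-index medium gives a half-wave phase shift.
The two reflections carry the same phase change, so no net offset.
So the condition for destructive reflection is 2 n t = (m + ½) λ.
λ = 2 n t / (m + ½) = 2659 / (m + ½) nm.
m=3: 760 nm (IR); m=4: 591 nm (visible); m=5: 484 nm (visible); m=6: 409 nm (visible); m=7: 355 nm (UV).

3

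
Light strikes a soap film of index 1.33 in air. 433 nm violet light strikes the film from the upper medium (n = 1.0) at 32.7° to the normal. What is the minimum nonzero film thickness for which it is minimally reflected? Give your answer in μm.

Ray reflecting at the top interface goes from n = 1.0 toward n = 1.33: a half-wave phase shift.
Bottom surface (1.33 → 1.0): reflection off a lower-index medium gives no phase shift.
Exactly one π shift → a net half-wave offset.
So the condition for destructive reflection is 2 n t cos θ_r = m λ.
Snell's law: 1.0 sin 32.7° = 1.33 sin θ_r → sin θ_r = 0.406, cos θ_r = 0.914.
Minimum nonzero at m = 1: t = λ / (2 n cos θ_r) = 433 / (2 × 1.33 × 0.914) = 178 nm.

0.178 μm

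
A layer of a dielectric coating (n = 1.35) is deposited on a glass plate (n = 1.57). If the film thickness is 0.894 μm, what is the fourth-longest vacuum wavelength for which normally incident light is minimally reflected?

690 nm

At the upper boundary (n = 1.0 to n = 1.35) the reflected ray undergoes a half-wave phase shift.
Bottom surface (1.35 → 1.57): reflection off a higher-index medium gives a half-wave phase shift.
Zero or two π shifts → no net half-wave offset.
So the condition for destructive reflection is 2 n t = (m + ½) λ.
λ = 2 n t / (m + ½). The fourth-longest wavelength is m = 3: λ = 2 × 1.35 × 894 / 3.50 = 690 nm.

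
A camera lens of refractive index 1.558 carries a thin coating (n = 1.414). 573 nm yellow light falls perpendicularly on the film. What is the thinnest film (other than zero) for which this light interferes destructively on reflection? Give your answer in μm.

0.101 μm

Top surface (1.0 → 1.414): reflection off a higher-index medium gives a half-wave phase shift.
Bottom surface (1.414 → 1.558): reflection off a higher-index medium gives a half-wave phase shift.
Zero or two π shifts → no net half-wave offset.
For dark reflection here: 2 n t = (m + ½) λ.
Minimum at m = 0: t = λ / (4 n) = 573 / (4 × 1.414) = 101 nm.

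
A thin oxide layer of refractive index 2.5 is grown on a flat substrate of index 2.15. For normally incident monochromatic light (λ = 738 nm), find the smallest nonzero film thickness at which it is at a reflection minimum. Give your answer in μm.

Ray reflecting at the top interface goes from n = 1.0 toward n = 2.5: a half-wave phase shift.
Ray reflecting at the bottom interface goes from n = 2.5 toward n = 2.15: no phase shift.
The two reflections differ by half a wavelength.
With one net inversion, destructive interference in reflection requires 2 n t = m λ.
Minimum nonzero at m = 1: t = λ / (2 n) = 738 / (2 × 2.5) = 148 nm.

0.148 μm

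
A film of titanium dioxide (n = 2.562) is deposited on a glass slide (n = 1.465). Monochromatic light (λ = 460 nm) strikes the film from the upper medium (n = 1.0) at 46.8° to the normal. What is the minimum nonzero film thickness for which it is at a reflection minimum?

93.6 nm

Ray reflecting at the top interface goes from n = 1.0 toward n = 2.562: a half-wave phase shift.
At the lower boundary (n = 2.562 to n = 1.465) the reflected ray undergoes no phase shift.
The two reflections differ by half a wavelength.
With one net inversion, destructive interference in reflection requires 2 n t cos θ_r = m λ.
Snell's law: 1.0 sin 46.8° = 2.562 sin θ_r → sin θ_r = 0.285, cos θ_r = 0.959.
Minimum nonzero at m = 1: t = λ / (2 n cos θ_r) = 460 / (2 × 2.562 × 0.959) = 93.6 nm.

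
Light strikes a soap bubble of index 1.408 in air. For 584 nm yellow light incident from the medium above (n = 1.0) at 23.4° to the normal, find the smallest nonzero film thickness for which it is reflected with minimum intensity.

216 nm

At the upper boundary (n = 1.0 to n = 1.408) the reflected ray undergoes a half-wave phase shift.
At the lower boundary (n = 1.408 to n = 1.0) the reflected ray undergoes no phase shift.
Net: one phase inversion between the two reflected rays.
For dark reflection here: 2 n t cos θ_r = m λ.
Snell's law: 1.0 sin 23.4° = 1.408 sin θ_r → sin θ_r = 0.282, cos θ_r = 0.959.
Minimum nonzero at m = 1: t = λ / (2 n cos θ_r) = 584 / (2 × 1.408 × 0.959) = 216 nm.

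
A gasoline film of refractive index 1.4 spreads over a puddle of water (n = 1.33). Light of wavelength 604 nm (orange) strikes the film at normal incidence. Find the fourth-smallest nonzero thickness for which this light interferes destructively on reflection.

Ray reflecting at the top interface goes from n = 1.0 toward n = 1.4: a half-wave phase shift.
Ray reflecting at the bottom interface goes from n = 1.4 toward n = 1.33: no phase shift.
The two reflections differ by half a wavelength.
So the condition for destructive reflection is 2 n t = m λ.
The fourth-smallest nonzero thickness corresponds to m = 4: t = m λ / (2 n) = 4.00 × 604 / (2 × 1.4) = 863 nm.

863 nm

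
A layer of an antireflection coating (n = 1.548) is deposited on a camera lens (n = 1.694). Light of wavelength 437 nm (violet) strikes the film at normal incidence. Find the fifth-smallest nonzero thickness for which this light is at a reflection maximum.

706 nm

Ray reflecting at the top interface goes from n = 1.0 toward n = 1.548: a half-wave phase shift.
Bottom surface (1.548 → 1.694): reflection off a higher-index medium gives a half-wave phase shift.
The two reflections carry the same phase change, so no net offset.
So the condition for constructive reflection is 2 n t = m λ.
The fifth-smallest nonzero thickness corresponds to m = 5: t = m λ / (2 n) = 5.00 × 437 / (2 × 1.548) = 706 nm.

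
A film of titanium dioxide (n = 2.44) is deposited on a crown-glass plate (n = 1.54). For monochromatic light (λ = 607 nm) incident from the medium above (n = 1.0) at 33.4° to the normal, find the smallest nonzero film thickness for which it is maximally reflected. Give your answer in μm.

0.0638 μm

Top surface (1.0 → 2.44): reflection off a higher-index medium gives a half-wave phase shift.
At the lower boundary (n = 2.44 to n = 1.54) the reflected ray undergoes no phase shift.
Net: one phase inversion between the two reflected rays.
So the condition for constructive reflection is 2 n t cos θ_r = (m + ½) λ.
Snell's law: 1.0 sin 33.4° = 2.44 sin θ_r → sin θ_r = 0.226, cos θ_r = 0.974.
Minimum at m = 0: t = λ / (4 n cos θ_r) = 607 / (4 × 2.44 × 0.974) = 63.8 nm.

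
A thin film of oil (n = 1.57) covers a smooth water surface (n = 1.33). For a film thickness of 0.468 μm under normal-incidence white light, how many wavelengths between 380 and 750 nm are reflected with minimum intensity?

Ray reflecting at the top interface goes from n = 1.0 toward n = 1.57: a half-wave phase shift.
Ray reflecting at the bottom interface goes from n = 1.57 toward n = 1.33: no phase shift.
Exactly one π shift → a net half-wave offset.
So the condition for destructive reflection is 2 n t = m λ.
λ = 2 n t / m = 1470 / m nm.
m=1: 1470 nm (IR); m=2: 735 nm (visible); m=3: 490 nm (visible); m=4: 367 nm (UV).

2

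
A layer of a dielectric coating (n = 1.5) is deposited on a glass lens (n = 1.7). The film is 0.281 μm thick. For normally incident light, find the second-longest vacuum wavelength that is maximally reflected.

At the upper boundary (n = 1.0 to n = 1.5) the reflected ray undergoes a half-wave phase shift.
Bottom surface (1.5 → 1.7): reflection off a higher-index medium gives a half-wave phase shift.
The two reflections carry the same phase change, so no net offset.
So the condition for constructive reflection is 2 n t = m λ.
λ = 2 n t / m. The second-longest wavelength is m = 2: λ = 2 × 1.5 × 281 / 2.00 = 422 nm.

422 nm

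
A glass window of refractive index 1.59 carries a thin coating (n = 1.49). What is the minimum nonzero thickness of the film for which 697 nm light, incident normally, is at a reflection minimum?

Ray reflecting at the top interface goes from n = 1.0 toward n = 1.49: a half-wave phase shift.
At the lower boundary (n = 1.49 to n = 1.59) the reflected ray undergoes a half-wave phase shift.
Zero or two π shifts → no net half-wave offset.
So the condition for destructive reflection is 2 n t = (m + ½) λ.
Minimum at m = 0: t = λ / (4 n) = 697 / (4 × 1.49) = 117 nm.

117 nm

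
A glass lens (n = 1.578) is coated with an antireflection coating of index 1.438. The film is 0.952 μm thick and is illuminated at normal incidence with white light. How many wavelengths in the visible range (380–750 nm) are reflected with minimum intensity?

Ray reflecting at the top interface goes from n = 1.0 toward n = 1.438: a half-wave phase shift.
Bottom surface (1.438 → 1.578): reflection off a higher-index medium gives a half-wave phase shift.
Zero or two π shifts → no net half-wave offset.
So the condition for destructive reflection is 2 n t = (m + ½) λ.
λ = 2 n t / (m + ½) = 2738 / (m + ½) nm.
m=3: 782 nm (IR); m=4: 608 nm (visible); m=5: 498 nm (visible); m=6: 421 nm (visible); m=7: 365 nm (UV).

3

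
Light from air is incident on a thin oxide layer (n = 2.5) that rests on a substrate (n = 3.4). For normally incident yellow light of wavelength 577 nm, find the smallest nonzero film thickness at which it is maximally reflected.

Top surface (1.0 → 2.5): reflection off a higher-index medium gives a half-wave phase shift.
At the lower boundary (n = 2.5 to n = 3.4) the reflected ray undergoes a half-wave phase shift.
Net: no relative phase inversion (both shifts match).
So the condition for constructive reflection is 2 n t = m λ.
Minimum nonzero at m = 1: t = λ / (2 n) = 577 / (2 × 2.5) = 115 nm.

115 nm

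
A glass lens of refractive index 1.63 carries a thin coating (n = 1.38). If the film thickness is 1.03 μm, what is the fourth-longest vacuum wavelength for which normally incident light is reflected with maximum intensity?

711 nm

Top surface (1.0 → 1.38): reflection off a higher-index medium gives a half-wave phase shift.
At the lower boundary (n = 1.38 to n = 1.63) the reflected ray undergoes a half-wave phase shift.
The two reflections carry the same phase change, so no net offset.
So the condition for constructive reflection is 2 n t = m λ.
λ = 2 n t / m. The fourth-longest wavelength is m = 4: λ = 2 × 1.38 × 1030 / 4.00 = 711 nm.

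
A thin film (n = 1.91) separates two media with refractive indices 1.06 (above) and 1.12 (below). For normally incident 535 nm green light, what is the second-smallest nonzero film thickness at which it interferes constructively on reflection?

Top surface (1.06 → 1.91): reflection off a higher-index medium gives a half-wave phase shift.
At the lower boundary (n = 1.91 to n = 1.12) the reflected ray undergoes no phase shift.
Net: one phase inversion between the two reflected rays.
So the condition for constructive reflection is 2 n t = (m + ½) λ.
The second-smallest nonzero thickness corresponds to m = 1: t = (m + ½) λ / (2 n) = 1.50 × 535 / (2 × 1.91) = 210 nm.

210 nm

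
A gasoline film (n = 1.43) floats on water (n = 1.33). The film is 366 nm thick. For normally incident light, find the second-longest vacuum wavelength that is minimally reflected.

523 nm

Ray reflecting at the top interface goes from n = 1.0 toward n = 1.43: a half-wave phase shift.
At the lower boundary (n = 1.43 to n = 1.33) the reflected ray undergoes no phase shift.
Net: one phase inversion between the two reflected rays.
So the condition for destructive reflection is 2 n t = m λ.
λ = 2 n t / m. The second-longest wavelength is m = 2: λ = 2 × 1.43 × 366 / 2.00 = 523 nm.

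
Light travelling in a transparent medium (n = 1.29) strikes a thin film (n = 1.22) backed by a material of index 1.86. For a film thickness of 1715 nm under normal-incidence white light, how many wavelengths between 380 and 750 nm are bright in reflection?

Top surface (1.29 → 1.22): reflection off a lower-index medium gives no phase shift.
Ray reflecting at the bottom interface goes from n = 1.22 toward n = 1.86: a half-wave phase shift.
The two reflections differ by half a wavelength.
With one net inversion, constructive interference in reflection requires 2 n t = (m + ½) λ.
λ = 2 n t / (m + ½) = 4185 / (m + ½) nm.
m=5: 761 nm (IR); m=6: 644 nm (visible); m=7: 558 nm (visible); m=8: 492 nm (visible); m=9: 440 nm (visible); m=10: 399 nm (visible); m=11: 364 nm (UV).

5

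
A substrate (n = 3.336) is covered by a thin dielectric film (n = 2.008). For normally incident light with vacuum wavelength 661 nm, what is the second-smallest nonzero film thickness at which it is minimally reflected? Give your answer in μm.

At the upper boundary (n = 1.0 to n = 2.008) the reflected ray undergoes a half-wave phase shift.
Bottom surface (2.008 → 3.336): reflection off a higher-index medium gives a half-wave phase shift.
Net: no relative phase inversion (both shifts match).
With no net inversion, destructive interference in reflection requires 2 n t = (m + ½) λ.
The second-smallest nonzero thickness corresponds to m = 1: t = (m + ½) λ / (2 n) = 1.50 × 661 / (2 × 2.008) = 247 nm.

0.247 μm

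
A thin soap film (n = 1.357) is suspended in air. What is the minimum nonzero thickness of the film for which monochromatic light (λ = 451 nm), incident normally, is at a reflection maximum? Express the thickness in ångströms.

831 Å

Top surface (1.0 → 1.357): reflection off a higher-index medium gives a half-wave phase shift.
Ray reflecting at the bottom interface goes from n = 1.357 toward n = 1.0: no phase shift.
Exactly one π shift → a net half-wave offset.
So the condition for constructive reflection is 2 n t = (m + ½) λ.
Minimum at m = 0: t = λ / (4 n) = 451 / (4 × 1.357) = 83.1 nm.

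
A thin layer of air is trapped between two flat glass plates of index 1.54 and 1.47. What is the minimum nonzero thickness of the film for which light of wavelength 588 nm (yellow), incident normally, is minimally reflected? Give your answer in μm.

0.294 μm

Top surface (1.54 → 1.0): reflection off a lower-index medium gives no phase shift.
Bottom surface (1.0 → 1.47): reflection off a higher-index medium gives a half-wave phase shift.
The two reflections differ by half a wavelength.
For dark reflection here: 2 n t = m λ.
Minimum nonzero at m = 1: t = λ / (2 n) = 588 / (2 × 1.0) = 294 nm.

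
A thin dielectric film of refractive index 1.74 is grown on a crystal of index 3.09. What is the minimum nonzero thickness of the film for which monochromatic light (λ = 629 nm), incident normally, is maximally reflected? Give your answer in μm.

Ray reflecting at the top interface goes from n = 1.0 toward n = 1.74: a half-wave phase shift.
Ray reflecting at the bottom interface goes from n = 1.74 toward n = 3.09: a half-wave phase shift.
The two reflections carry the same phase change, so no net offset.
For strong reflection here: 2 n t = m λ.
Minimum nonzero at m = 1: t = λ / (2 n) = 629 / (2 × 1.74) = 181 nm.

0.181 μm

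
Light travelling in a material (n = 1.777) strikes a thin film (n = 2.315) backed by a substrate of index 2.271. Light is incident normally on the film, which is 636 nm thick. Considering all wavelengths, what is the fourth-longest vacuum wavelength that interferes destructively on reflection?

736 nm

Ray reflecting at the top interface goes from n = 1.777 toward n = 2.315: a half-wave phase shift.
Bottom surface (2.315 → 2.271): reflection off a lower-index medium gives no phase shift.
Exactly one π shift → a net half-wave offset.
So the condition for destructive reflection is 2 n t = m λ.
λ = 2 n t / m. The fourth-longest wavelength is m = 4: λ = 2 × 2.315 × 636 / 4.00 = 736 nm.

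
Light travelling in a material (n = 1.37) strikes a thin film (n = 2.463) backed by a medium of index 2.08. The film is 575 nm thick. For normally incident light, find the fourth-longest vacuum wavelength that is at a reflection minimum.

At the upper boundary (n = 1.37 to n = 2.463) the reflected ray undergoes a half-wave phase shift.
Ray reflecting at the bottom interface goes from n = 2.463 toward n = 2.08: no phase shift.
Net: one phase inversion between the two reflected rays.
For dark reflection here: 2 n t = m λ.
λ = 2 n t / m. The fourth-longest wavelength is m = 4: λ = 2 × 2.463 × 575 / 4.00 = 708 nm.

708 nm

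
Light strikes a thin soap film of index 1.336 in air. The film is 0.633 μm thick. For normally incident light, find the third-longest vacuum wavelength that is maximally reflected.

677 nm

At the upper boundary (n = 1.0 to n = 1.336) the reflected ray undergoes a half-wave phase shift.
Bottom surface (1.336 → 1.0): reflection off a lower-index medium gives no phase shift.
Exactly one π shift → a net half-wave offset.
For bright reflection here: 2 n t = (m + ½) λ.
λ = 2 n t / (m + ½). The third-longest wavelength is m = 2: λ = 2 × 1.336 × 633 / 2.50 = 677 nm.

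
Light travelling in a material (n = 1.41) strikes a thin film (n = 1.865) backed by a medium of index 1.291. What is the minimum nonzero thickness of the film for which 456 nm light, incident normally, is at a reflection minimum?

122 nm

At the upper boundary (n = 1.41 to n = 1.865) the reflected ray undergoes a half-wave phase shift.
Ray reflecting at the bottom interface goes from n = 1.865 toward n = 1.291: no phase shift.
Exactly one π shift → a net half-wave offset.
For minimum reflection here: 2 n t = m λ.
Minimum nonzero at m = 1: t = λ / (2 n) = 456 / (2 × 1.865) = 122 nm.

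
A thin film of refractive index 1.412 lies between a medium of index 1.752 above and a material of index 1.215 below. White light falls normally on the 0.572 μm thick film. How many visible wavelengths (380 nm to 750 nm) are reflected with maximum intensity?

Ray reflecting at the top interface goes from n = 1.752 toward n = 1.412: no phase shift.
Bottom surface (1.412 → 1.215): reflection off a lower-index medium gives no phase shift.
Zero or two π shifts → no net half-wave offset.
For maximum reflection here: 2 n t = m λ.
λ = 2 n t / m = 1615 / m nm.
m=2: 808 nm (IR); m=3: 538 nm (visible); m=4: 404 nm (visible); m=5: 323 nm (UV).

2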